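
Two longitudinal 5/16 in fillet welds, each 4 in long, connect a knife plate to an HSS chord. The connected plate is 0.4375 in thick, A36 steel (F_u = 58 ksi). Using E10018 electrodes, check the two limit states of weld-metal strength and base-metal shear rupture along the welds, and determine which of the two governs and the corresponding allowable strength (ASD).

R_n/Ω ≈ 53 kip (weld metal governs)

E100XX → F_EXX = 100 ksi.
t_e = 0.707 × 0.3125 = 0.2209 in; L = 8 in.
Weld metal: R_n/Ω = (1/2.0) × 0.6 × 100 × 0.2209 × 8 = 53.02 kip.
Base metal (shear rupture): R_n/Ω = (1/2.0) × 0.6 × 58 × 0.4375 × 8 = 60.9 kip.
Governing: weld metal.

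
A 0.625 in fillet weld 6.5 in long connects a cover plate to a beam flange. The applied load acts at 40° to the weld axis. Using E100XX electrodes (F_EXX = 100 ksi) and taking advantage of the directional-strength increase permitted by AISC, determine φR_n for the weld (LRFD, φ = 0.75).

φR_n ≈ 163 kips

t_e = 0.707 × 0.625 = 0.4419 in; A_we = 0.4419 × 6.5 = 2.872 in².
Directional factor: 1.0 + 0.5 sin^1.5(40°) = 1.258.
F_nw = 0.6 × 100 × 1.258 = 75.46 ksi.
φR_n = 0.75 × 75.46 × 2.872 = 162.6 kips.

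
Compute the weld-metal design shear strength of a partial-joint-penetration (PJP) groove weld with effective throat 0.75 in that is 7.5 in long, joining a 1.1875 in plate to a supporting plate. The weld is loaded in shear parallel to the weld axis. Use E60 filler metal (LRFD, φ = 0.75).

E60XX → F_EXX = 60 ksi.
Effective throat (given) t_e = 0.75 in.
A_we = 0.75 × 7.5 = 5.625 in².
F_nw = 0.6 F_EXX = 36 ksi.
φR_n = 0.75 × 36 × 5.625 = 151.9 kip.

φR_n ≈ 152 kip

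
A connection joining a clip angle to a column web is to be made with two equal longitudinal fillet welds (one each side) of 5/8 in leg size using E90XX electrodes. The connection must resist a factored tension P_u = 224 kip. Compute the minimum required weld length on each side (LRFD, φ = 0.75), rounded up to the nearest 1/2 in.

E90XX → F_EXX = 90 ksi.
Throat t_e = 0.707 × 0.625 = 0.4419 in.
φr_n = 0.75 × 0.6 × 90 × 0.4419 = 17.9 kip/in.
L_req = P_u / φr_n = 224 / 17.9 = 12.52 in total.
Per side: 12.52 / 2 = 6.258 in.
Round up → use L = 6.5 in on each side.

L = 6.5 in on each side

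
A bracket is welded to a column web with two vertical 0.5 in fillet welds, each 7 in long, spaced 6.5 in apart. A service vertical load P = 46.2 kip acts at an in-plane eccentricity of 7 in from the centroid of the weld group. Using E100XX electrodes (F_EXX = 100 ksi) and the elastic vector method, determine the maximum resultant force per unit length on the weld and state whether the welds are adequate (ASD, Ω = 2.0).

Total weld length L_w = 14 in. Treat welds as unit-width lines.
Polar moment about centroid: J = 2[d³/12 + d(b/2)²] = 2[7³/12 + 7×3.25²] = 205 in³.
Direct shear f_v = P/L_w = 46.2 / 14 = 3.3 kip/in (vertical).
Torsion M = P·e = 46.2 × 7 = 323.4 kip·in.
Critical point at (x, y) = (3.25, 3.5) from centroid. f_tx = M·y/J = 5.52 kip/in; f_ty = M·x/J = 5.126 kip/in.
Resultant f_max = √[f_tx² + (f_v + f_ty)²] = √[5.52² + (3.3 + 5.126)²] = 10.07 kip/in.
Capacity per unit length: r_n/Ω = (1/2.0) × 0.6 × 100 × (0.707 × 0.5) = 10.6 kip/in.
10.07 ≤ 10.6 → adequate.

f_max ≈ 10.1 kip/in; adequate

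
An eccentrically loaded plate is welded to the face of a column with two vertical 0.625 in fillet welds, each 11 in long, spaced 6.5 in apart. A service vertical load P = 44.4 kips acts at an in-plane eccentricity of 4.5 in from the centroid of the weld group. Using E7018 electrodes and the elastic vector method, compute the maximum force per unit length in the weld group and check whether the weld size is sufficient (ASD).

E70XX → F_EXX = 70 ksi.
Total weld length L_w = 22 in. Treat welds as unit-width lines.
Polar moment about centroid: J = 2[d³/12 + d(b/2)²] = 2[11³/12 + 11×3.25²] = 454.2 in³.
Direct shear f_v = P/L_w = 44.4 / 22 = 2.018 kip/in (vertical).
Torsion M = P·e = 44.4 × 4.5 = 199.8 kip·in.
Critical point at (x, y) = (3.25, 5.5) from centroid. f_tx = M·y/J = 2.419 kip/in; f_ty = M·x/J = 1.43 kip/in.
Resultant f_max = √[f_tx² + (f_v + f_ty)²] = √[2.419² + (2.018 + 1.43)²] = 4.212 kip/in.
Capacity per unit length: r_n/Ω = (1/2.0) × 0.6 × 70 × (0.707 × 0.625) = 9.279 kip/in.
4.212 ≤ 9.279 → adequate.

f_max ≈ 4.21 kip/in; adequate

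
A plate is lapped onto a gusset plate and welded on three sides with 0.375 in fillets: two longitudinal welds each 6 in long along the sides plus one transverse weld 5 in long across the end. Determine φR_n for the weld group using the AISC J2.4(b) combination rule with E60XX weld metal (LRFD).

E60XX → F_EXX = 60 ksi.
t_e = 0.707 × 0.375 = 0.2651 in.
R_nwl = 0.6 × 60 × 0.2651 × 12 = 114.5 kip (longitudinal, 2 welds).
R_nwt = 0.6 × 60 × 0.2651 × 5 = 47.72 kip (transverse, base value).
(i) R_nwl + R_nwt = 162.3 kip; (ii) 0.85 R_nwl + 1.5 R_nwt = 168.9 kip.
R_n = max = 168.9 kip [governs: (ii)]; φR_n = 126.7 kip.

φR_n ≈ 127 kip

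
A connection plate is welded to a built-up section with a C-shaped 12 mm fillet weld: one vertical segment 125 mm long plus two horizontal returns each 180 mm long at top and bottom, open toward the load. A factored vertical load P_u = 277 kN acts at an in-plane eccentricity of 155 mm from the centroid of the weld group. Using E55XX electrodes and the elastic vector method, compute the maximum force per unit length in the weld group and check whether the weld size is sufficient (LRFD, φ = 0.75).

f_max ≈ 2200 N/mm; NOT adequate

E55XX → F_EXX = 550 MPa.
Total weld length L_w = 485 mm. Treat welds as unit-width lines.
Centroid: x̄ = 2×180×90 / 485 = 66.8 mm from the vertical weld.
Polar moment about centroid: J = I_x + I_y = [125³/12 + 2×180×62.5²] + [125×66.8² + 2(180³/12 + 180×23.2²)] = 3293000 mm³.
Direct shear f_v = P/L_w = 277×10³ / 485 = 571.1 N/mm (vertical).
Torsion M = P·e = 277×10³ × 155 = 42935000 N·mm.
Critical point at (x, y) = (113.2, 62.5) from centroid. f_tx = M·y/J = 815 N/mm; f_ty = M·x/J = 1476 N/mm.
Resultant f_max = √[f_tx² + (f_v + f_ty)²] = √[815² + (571.1 + 1476)²] = 2203 N/mm.
Capacity per unit length: φr_n = 0.75 × 0.6 × 550 × (0.707 × 12) = 2100 N/mm.
2203 > 2100 → NOT adequate.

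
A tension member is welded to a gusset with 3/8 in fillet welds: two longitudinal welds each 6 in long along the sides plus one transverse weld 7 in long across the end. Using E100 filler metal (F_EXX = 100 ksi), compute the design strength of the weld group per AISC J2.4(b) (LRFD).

φR_n ≈ 247 kip

t_e = 0.707 × 0.375 = 0.2651 in.
R_nwl = 0.6 × 100 × 0.2651 × 12 = 190.9 kip (longitudinal, 2 welds).
R_nwt = 0.6 × 100 × 0.2651 × 7 = 111.4 kip (transverse, base value).
(i) R_nwl + R_nwt = 302.2 kip; (ii) 0.85 R_nwl + 1.5 R_nwt = 329.3 kip.
R_n = max = 329.3 kip [governs: (ii)]; φR_n = 247 kip.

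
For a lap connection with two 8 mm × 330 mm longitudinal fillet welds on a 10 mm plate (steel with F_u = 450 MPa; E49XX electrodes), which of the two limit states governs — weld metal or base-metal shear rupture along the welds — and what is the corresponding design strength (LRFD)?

E49XX → F_EXX = 490 MPa.
t_e = 0.707 × 8 = 5.656 mm; L = 660 mm.
Weld metal: φR_n = 0.75 × 0.6 × 490 × 5.656 × 660 × 10⁻³ = 823.1 kN.
Base metal (shear rupture): φR_n = 0.75 × 0.6 × 450 × 10 × 660 × 10⁻³ = 1336 kN.
Governing: weld metal.

φR_n ≈ 823 kN (weld metal governs)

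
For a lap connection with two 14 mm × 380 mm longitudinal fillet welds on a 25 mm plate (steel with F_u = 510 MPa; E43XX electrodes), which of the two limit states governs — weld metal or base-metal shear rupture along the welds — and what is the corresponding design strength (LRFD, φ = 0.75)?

φR_n ≈ 1460 kN (weld metal governs)

E43XX → F_EXX = 430 MPa.
t_e = 0.707 × 14 = 9.898 mm; L = 760 mm.
Weld metal: φR_n = 0.75 × 0.6 × 430 × 9.898 × 760 × 10⁻³ = 1456 kN.
Base metal (shear rupture): φR_n = 0.75 × 0.6 × 510 × 25 × 760 × 10⁻³ = 4360 kN.
Governing: weld metal.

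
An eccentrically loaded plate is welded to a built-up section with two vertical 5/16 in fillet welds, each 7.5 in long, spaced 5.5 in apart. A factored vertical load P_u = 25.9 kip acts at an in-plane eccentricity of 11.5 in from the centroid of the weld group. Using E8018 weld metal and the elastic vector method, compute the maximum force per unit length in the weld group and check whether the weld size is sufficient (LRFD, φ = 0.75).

f_max ≈ 8.67 kip/in; NOT adequate

E80XX → F_EXX = 80 ksi.
Total weld length L_w = 15 in. Treat welds as unit-width lines.
Polar moment about centroid: J = 2[d³/12 + d(b/2)²] = 2[7.5³/12 + 7.5×2.75²] = 183.8 in³.
Direct shear f_v = P/L_w = 25.9 / 15 = 1.727 kip/in (vertical).
Torsion M = P·e = 25.9 × 11.5 = 297.85 kip·in.
Critical point at (x, y) = (2.75, 3.75) from centroid. f_tx = M·y/J = 6.079 kip/in; f_ty = M·x/J = 4.458 kip/in.
Resultant f_max = √[f_tx² + (f_v + f_ty)²] = √[6.079² + (1.727 + 4.458)²] = 8.671 kip/in.
Capacity per unit length: φr_n = 0.75 × 0.6 × 80 × (0.707 × 0.3125) = 7.954 kip/in.
8.671 > 7.954 → NOT adequate.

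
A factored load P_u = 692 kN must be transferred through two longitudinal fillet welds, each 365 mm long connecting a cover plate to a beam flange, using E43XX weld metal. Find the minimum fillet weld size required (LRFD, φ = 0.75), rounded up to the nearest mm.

E43XX → F_EXX = 430 MPa.
Total weld length L = 730 mm.
Required throat t_e = P_u / (φ × 0.6 F_EXX × L) = 692 / (0.75 × 0.6 × 430 × 730 × 10⁻³) = 4.899 mm.
Required leg w = t_e / 0.707 = 6.929 mm → use 7 mm.

w = 7 mm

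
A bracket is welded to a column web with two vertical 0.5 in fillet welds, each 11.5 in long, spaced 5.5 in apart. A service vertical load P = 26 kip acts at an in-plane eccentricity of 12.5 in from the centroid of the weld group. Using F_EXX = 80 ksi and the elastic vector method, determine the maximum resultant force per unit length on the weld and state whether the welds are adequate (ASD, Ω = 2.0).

f_max ≈ 5.43 kip/in; adequate

Total weld length L_w = 23 in. Treat welds as unit-width lines.
Polar moment about centroid: J = 2[d³/12 + d(b/2)²] = 2[11.5³/12 + 11.5×2.75²] = 427.4 in³.
Direct shear f_v = P/L_w = 26 / 23 = 1.13 kip/in (vertical).
Torsion M = P·e = 26 × 12.5 = 325 kip·in.
Critical point at (x, y) = (2.75, 5.75) from centroid. f_tx = M·y/J = 4.372 kip/in; f_ty = M·x/J = 2.091 kip/in.
Resultant f_max = √[f_tx² + (f_v + f_ty)²] = √[4.372² + (1.13 + 2.091)²] = 5.431 kip/in.
Capacity per unit length: r_n/Ω = (1/2.0) × 0.6 × 80 × (0.707 × 0.5) = 8.484 kip/in.
5.431 ≤ 8.484 → adequate.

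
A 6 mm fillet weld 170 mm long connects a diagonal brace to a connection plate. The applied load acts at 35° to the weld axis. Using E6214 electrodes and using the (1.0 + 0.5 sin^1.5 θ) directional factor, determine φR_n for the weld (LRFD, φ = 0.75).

E62XX → F_EXX = 620 MPa.
t_e = 0.707 × 6 = 4.242 mm; A_we = 4.242 × 170 = 721.1 mm².
Directional factor: 1.0 + 0.5 sin^1.5(35°) = 1.217.
F_nw = 0.6 × 620 × 1.217 = 452.8 MPa.
φR_n = 0.75 × 452.8 × 721.1 × 10⁻³ = 244.9 kN.

φR_n ≈ 245 kN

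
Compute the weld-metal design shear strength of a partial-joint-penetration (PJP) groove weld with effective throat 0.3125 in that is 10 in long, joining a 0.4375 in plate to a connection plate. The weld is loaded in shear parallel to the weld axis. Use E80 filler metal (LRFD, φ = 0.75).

φR_n ≈ 112 kip

E80XX → F_EXX = 80 ksi.
Effective throat (given) t_e = 0.3125 in.
A_we = 0.3125 × 10 = 3.125 in².
F_nw = 0.6 F_EXX = 48 ksi.
φR_n = 0.75 × 48 × 3.125 = 112.5 kip.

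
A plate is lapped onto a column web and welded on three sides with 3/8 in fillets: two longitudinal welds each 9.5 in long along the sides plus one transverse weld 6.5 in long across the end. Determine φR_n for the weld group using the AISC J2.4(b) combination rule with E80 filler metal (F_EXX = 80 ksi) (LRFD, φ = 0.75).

φR_n ≈ 247 kip

t_e = 0.707 × 0.375 = 0.2651 in.
R_nwl = 0.6 × 80 × 0.2651 × 19 = 241.8 kip (longitudinal, 2 welds).
R_nwt = 0.6 × 80 × 0.2651 × 6.5 = 82.72 kip (transverse, base value).
(i) R_nwl + R_nwt = 324.5 kip; (ii) 0.85 R_nwl + 1.5 R_nwt = 329.6 kip.
R_n = max = 329.6 kip [governs: (ii)]; φR_n = 247.2 kip.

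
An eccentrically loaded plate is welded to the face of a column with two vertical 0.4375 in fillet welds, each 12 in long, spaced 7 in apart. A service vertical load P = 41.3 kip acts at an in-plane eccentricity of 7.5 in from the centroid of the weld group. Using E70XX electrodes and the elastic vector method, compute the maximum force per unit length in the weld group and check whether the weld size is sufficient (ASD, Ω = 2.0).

f_max ≈ 4.8 kip/in; adequate

E70XX → F_EXX = 70 ksi.
Total weld length L_w = 24 in. Treat welds as unit-width lines.
Polar moment about centroid: J = 2[d³/12 + d(b/2)²] = 2[12³/12 + 12×3.5²] = 582 in³.
Direct shear f_v = P/L_w = 41.3 / 24 = 1.721 kip/in (vertical).
Torsion M = P·e = 41.3 × 7.5 = 309.75 kip·in.
Critical point at (x, y) = (3.5, 6) from centroid. f_tx = M·y/J = 3.193 kip/in; f_ty = M·x/J = 1.863 kip/in.
Resultant f_max = √[f_tx² + (f_v + f_ty)²] = √[3.193² + (1.721 + 1.863)²] = 4.8 kip/in.
Capacity per unit length: r_n/Ω = (1/2.0) × 0.6 × 70 × (0.707 × 0.4375) = 6.496 kip/in.
4.8 ≤ 6.496 → adequate.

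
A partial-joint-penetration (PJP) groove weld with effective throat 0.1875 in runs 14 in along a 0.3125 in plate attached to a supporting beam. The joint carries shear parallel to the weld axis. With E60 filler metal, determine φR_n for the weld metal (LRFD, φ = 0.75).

φR_n ≈ 70.9 kips

E60XX → F_EXX = 60 ksi.
Effective throat (given) t_e = 0.1875 in.
A_we = 0.1875 × 14 = 2.625 in².
F_nw = 0.6 F_EXX = 36 ksi.
φR_n = 0.75 × 36 × 2.625 = 70.88 kips.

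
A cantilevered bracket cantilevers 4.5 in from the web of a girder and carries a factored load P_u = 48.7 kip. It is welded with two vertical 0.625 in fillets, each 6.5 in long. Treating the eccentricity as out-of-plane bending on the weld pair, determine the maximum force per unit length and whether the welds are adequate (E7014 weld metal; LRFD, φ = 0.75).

f_max ≈ 16 kip/in; NOT adequate

E70XX → F_EXX = 70 ksi.
L_w = 2 × 6.5 = 13 in; section modulus (unit throat) S = 2 × L²/6 = 14.08 in².
Direct shear f_v = P/L_w = 48.7/13 = 3.746 kip/in.
Moment M = P × e = 48.7 × 4.5 = 219.15 kip·in; bending f_b = M/S = 15.56 kip/in.
f_max = √(f_v² + f_b²) = √(3.746² + 15.56²) = 16.01 kip/in.
φr_n = 0.75 × 0.6 × 70 × (0.707 × 0.625) = 13.92 kip/in → NOT adequate.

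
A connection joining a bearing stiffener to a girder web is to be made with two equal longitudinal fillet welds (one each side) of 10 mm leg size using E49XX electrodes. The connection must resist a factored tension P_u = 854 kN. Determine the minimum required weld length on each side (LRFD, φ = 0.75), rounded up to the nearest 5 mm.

E49XX → F_EXX = 490 MPa.
Throat t_e = 0.707 × 10 = 7.07 mm.
φr_n = 0.75 × 0.6 × 490 × 7.07 × 10⁻³ = 1.559 kN/mm.
L_req = P_u / φr_n = 854 / 1.559 = 547.8 mm total.
Per side: 547.8 / 2 = 273.9 mm.
Round up → use L = 275 mm on each side.

L = 275 mm on each side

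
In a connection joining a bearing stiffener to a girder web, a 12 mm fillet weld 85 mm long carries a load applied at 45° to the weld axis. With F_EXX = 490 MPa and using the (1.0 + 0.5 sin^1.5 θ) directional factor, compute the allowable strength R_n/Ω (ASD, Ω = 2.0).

R_n/Ω ≈ 138 kN

t_e = 0.707 × 12 = 8.484 mm; A_we = 8.484 × 85 = 721.1 mm².
Directional factor: 1.0 + 0.5 sin^1.5(45°) = 1.297.
F_nw = 0.6 × 490 × 1.297 = 381.4 MPa.
R_n/Ω = (381.4 × 721.1) / 2.0 × 10⁻³ = 137.5 kN.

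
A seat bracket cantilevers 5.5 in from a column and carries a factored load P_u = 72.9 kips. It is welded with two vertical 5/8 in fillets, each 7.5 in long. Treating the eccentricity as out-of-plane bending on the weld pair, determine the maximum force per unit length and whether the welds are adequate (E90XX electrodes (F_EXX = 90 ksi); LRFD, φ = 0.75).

L_w = 2 × 7.5 = 15 in; section modulus (unit throat) S = 2 × L²/6 = 18.75 in².
Direct shear f_v = P/L_w = 72.9/15 = 4.86 kip/in.
Moment M = P × e = 72.9 × 5.5 = 400.95 kip·in; bending f_b = M/S = 21.38 kip/in.
f_max = √(f_v² + f_b²) = √(4.86² + 21.38²) = 21.93 kip/in.
φr_n = 0.75 × 0.6 × 90 × (0.707 × 0.625) = 17.9 kip/in → NOT adequate.

f_max ≈ 21.9 kip/in; NOT adequate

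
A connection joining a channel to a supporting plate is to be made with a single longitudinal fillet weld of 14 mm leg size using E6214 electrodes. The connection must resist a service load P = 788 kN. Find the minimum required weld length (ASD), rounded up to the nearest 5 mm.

L = 430 mm

E62XX → F_EXX = 620 MPa.
Throat t_e = 0.707 × 14 = 9.898 mm.
r_n/Ω = (0.6 × 620 × 9.898) / 2.0 = 1841 N/mm = 1.841 kN/mm.
L_req = P / (r_n/Ω) = 788 / 1.841 = 428 mm total.
Round up → use L = 430 mm.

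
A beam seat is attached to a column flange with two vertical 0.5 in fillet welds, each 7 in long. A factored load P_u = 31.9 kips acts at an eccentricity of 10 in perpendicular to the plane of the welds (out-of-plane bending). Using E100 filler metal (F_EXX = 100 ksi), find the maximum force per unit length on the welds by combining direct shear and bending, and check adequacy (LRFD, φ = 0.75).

L_w = 2 × 7 = 14 in; section modulus (unit throat) S = 2 × L²/6 = 16.33 in².
Direct shear f_v = P/L_w = 31.9/14 = 2.279 kip/in.
Moment M = P × e = 31.9 × 10 = 319 kip·in; bending f_b = M/S = 19.53 kip/in.
f_max = √(f_v² + f_b²) = √(2.279² + 19.53²) = 19.66 kip/in.
φr_n = 0.75 × 0.6 × 100 × (0.707 × 0.5) = 15.91 kip/in → NOT adequate.

f_max ≈ 19.7 kip/in; NOT adequate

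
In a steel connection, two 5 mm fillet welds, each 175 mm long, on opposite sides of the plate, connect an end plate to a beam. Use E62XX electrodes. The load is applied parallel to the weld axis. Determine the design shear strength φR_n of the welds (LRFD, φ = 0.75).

φR_n ≈ 345 kN

E62XX → F_EXX = 620 MPa.
Effective throat t_e = 0.707 × 5 = 3.535 mm.
Total length L = 350 mm; A_we = 3.535 × 350 = 1237 mm².
F_nw = 0.6 F_EXX = 0.6 × 620 = 372 MPa.
φR_n = 0.75 × 372 × 1237 × 10⁻³ = 345.2 kN.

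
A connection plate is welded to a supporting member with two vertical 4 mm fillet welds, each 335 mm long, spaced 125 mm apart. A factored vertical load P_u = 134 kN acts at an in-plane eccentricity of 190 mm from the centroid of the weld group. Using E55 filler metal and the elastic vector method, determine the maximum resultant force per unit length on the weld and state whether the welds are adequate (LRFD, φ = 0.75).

f_max ≈ 612 N/mm; adequate

E55XX → F_EXX = 550 MPa.
Total weld length L_w = 670 mm. Treat welds as unit-width lines.
Polar moment about centroid: J = 2[d³/12 + d(b/2)²] = 2[335³/12 + 335×62.5²] = 8883000 mm³.
Direct shear f_v = P/L_w = 134×10³ / 670 = 200 N/mm (vertical).
Torsion M = P·e = 134×10³ × 190 = 25460000 N·mm.
Critical point at (x, y) = (62.5, 167.5) from centroid. f_tx = M·y/J = 480.1 N/mm; f_ty = M·x/J = 179.1 N/mm.
Resultant f_max = √[f_tx² + (f_v + f_ty)²] = √[480.1² + (200 + 179.1)²] = 611.7 N/mm.
Capacity per unit length: φr_n = 0.75 × 0.6 × 550 × (0.707 × 4) = 699.9 N/mm.
611.7 ≤ 699.9 → adequate.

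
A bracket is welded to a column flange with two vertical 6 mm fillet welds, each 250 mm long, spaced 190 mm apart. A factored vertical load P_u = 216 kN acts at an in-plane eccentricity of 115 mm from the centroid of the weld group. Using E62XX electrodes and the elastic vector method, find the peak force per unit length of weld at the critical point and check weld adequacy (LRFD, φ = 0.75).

E62XX → F_EXX = 620 MPa.
Total weld length L_w = 500 mm. Treat welds as unit-width lines.
Polar moment about centroid: J = 2[d³/12 + d(b/2)²] = 2[250³/12 + 250×95²] = 7117000 mm³.
Direct shear f_v = P/L_w = 216×10³ / 500 = 432 N/mm (vertical).
Torsion M = P·e = 216×10³ × 115 = 24840000 N·mm.
Critical point at (x, y) = (95, 125) from centroid. f_tx = M·y/J = 436.3 N/mm; f_ty = M·x/J = 331.6 N/mm.
Resultant f_max = √[f_tx² + (f_v + f_ty)²] = √[436.3² + (432 + 331.6)²] = 879.4 N/mm.
Capacity per unit length: φr_n = 0.75 × 0.6 × 620 × (0.707 × 6) = 1184 N/mm.
879.4 ≤ 1184 → adequate.

f_max ≈ 879 N/mm; adequate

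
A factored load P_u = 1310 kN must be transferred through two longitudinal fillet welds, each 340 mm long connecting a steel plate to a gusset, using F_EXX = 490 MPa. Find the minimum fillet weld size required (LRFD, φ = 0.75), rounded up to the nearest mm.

Total weld length L = 680 mm.
Required throat t_e = P_u / (φ × 0.6 F_EXX × L) = 1310 / (0.75 × 0.6 × 490 × 680 × 10⁻³) = 8.737 mm.
Required leg w = t_e / 0.707 = 12.36 mm → use 13 mm.

w = 13 mm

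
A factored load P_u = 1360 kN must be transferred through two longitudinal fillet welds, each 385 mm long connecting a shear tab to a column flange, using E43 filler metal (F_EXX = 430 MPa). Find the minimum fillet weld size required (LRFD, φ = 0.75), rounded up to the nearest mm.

Total weld length L = 770 mm.
Required throat t_e = P_u / (φ × 0.6 F_EXX × L) = 1360 / (0.75 × 0.6 × 430 × 770 × 10⁻³) = 9.128 mm.
Required leg w = t_e / 0.707 = 12.91 mm → use 13 mm.

w = 13 mm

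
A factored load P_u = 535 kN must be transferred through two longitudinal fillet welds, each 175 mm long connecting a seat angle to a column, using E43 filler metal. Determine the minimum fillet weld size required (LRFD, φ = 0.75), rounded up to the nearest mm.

w = 12 mm

E43XX → F_EXX = 430 MPa.
Total weld length L = 350 mm.
Required throat t_e = P_u / (φ × 0.6 F_EXX × L) = 535 / (0.75 × 0.6 × 430 × 350 × 10⁻³) = 7.9 mm.
Required leg w = t_e / 0.707 = 11.17 mm → use 12 mm.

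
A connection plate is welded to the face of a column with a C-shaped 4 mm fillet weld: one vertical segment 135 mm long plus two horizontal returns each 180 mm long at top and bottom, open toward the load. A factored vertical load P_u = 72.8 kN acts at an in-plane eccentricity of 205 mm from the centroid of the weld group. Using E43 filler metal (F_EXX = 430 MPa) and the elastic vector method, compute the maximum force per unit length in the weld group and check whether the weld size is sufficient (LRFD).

f_max ≈ 680 N/mm; NOT adequate

Total weld length L_w = 495 mm. Treat welds as unit-width lines.
Centroid: x̄ = 2×180×90 / 495 = 65.45 mm from the vertical weld.
Polar moment about centroid: J = I_x + I_y = [135³/12 + 2×180×67.5²] + [135×65.45² + 2(180³/12 + 180×24.55²)] = 3613000 mm³.
Direct shear f_v = P/L_w = 72.8×10³ / 495 = 147.1 N/mm (vertical).
Torsion M = P·e = 72.8×10³ × 205 = 14924000 N·mm.
Critical point at (x, y) = (114.5, 67.5) from centroid. f_tx = M·y/J = 278.9 N/mm; f_ty = M·x/J = 473.2 N/mm.
Resultant f_max = √[f_tx² + (f_v + f_ty)²] = √[278.9² + (147.1 + 473.2)²] = 680.1 N/mm.
Capacity per unit length: φr_n = 0.75 × 0.6 × 430 × (0.707 × 4) = 547.2 N/mm.
680.1 > 547.2 → NOT adequate.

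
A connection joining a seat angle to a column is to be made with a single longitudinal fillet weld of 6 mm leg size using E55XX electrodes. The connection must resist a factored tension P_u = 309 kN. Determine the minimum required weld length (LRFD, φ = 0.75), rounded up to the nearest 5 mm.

L = 295 mm

E55XX → F_EXX = 550 MPa.
Throat t_e = 0.707 × 6 = 4.242 mm.
φr_n = 0.75 × 0.6 × 550 × 4.242 × 10⁻³ = 1.05 kN/mm.
L_req = P_u / φr_n = 309 / 1.05 = 294.3 mm total.
Round up → use L = 295 mm.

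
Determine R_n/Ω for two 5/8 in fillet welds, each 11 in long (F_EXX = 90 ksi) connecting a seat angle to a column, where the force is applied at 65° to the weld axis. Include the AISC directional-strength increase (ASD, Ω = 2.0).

R_n/Ω ≈ 376 kips

t_e = 0.707 × 0.625 = 0.4419 in; A_we = 0.4419 × 22 = 9.721 in².
Directional factor: 1.0 + 0.5 sin^1.5(65°) = 1.431.
F_nw = 0.6 × 90 × 1.431 = 77.3 ksi.
R_n/Ω = (77.3 × 9.721) / 2.0 = 375.7 kips.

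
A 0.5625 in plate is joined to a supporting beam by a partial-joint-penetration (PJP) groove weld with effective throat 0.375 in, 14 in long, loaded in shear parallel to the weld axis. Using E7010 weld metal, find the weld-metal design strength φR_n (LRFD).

φR_n ≈ 165 kips

E70XX → F_EXX = 70 ksi.
Effective throat (given) t_e = 0.375 in.
A_we = 0.375 × 14 = 5.25 in².
F_nw = 0.6 F_EXX = 42 ksi.
φR_n = 0.75 × 42 × 5.25 = 165.4 kips.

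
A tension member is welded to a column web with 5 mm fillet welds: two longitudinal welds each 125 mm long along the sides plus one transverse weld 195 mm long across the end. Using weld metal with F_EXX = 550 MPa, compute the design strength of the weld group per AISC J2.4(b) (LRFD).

φR_n ≈ 442 kN

t_e = 0.707 × 5 = 3.535 mm.
R_nwl = 0.6 × 550 × 3.535 × 250 × 10⁻³ = 291.6 kN (longitudinal, 2 welds).
R_nwt = 0.6 × 550 × 3.535 × 195 × 10⁻³ = 227.5 kN (transverse, base value).
(i) R_nwl + R_nwt = 519.1 kN; (ii) 0.85 R_nwl + 1.5 R_nwt = 589.1 kN.
R_n = max = 589.1 kN [governs: (ii)]; φR_n = 441.8 kN.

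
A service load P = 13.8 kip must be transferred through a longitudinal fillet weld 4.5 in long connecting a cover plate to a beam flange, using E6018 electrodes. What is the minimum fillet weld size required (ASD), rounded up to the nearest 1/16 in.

E60XX → F_EXX = 60 ksi.
Total weld length L = 4.5 in.
Required throat t_e = P × Ω / (0.6 F_EXX × L) = 13.8 × 2.0 / (0.6 × 60 × 4.5) = 0.1704 in.
Required leg w = t_e / 0.707 = 0.241 in → use 1/4 in.

w = 1/4 in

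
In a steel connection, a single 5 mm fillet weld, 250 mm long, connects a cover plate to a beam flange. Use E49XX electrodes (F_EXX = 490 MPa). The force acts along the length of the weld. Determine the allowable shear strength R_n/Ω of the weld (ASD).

Effective throat t_e = 0.707 × 5 = 3.535 mm.
Total length L = 250 mm; A_we = 3.535 × 250 = 883.7 mm².
F_nw = 0.6 F_EXX = 0.6 × 490 = 294 MPa.
R_n = 294 × 883.7 × 10⁻³ = 259.8 kN; R_n/Ω = 259.8/2.0 = 129.9 kN.

R_n/Ω ≈ 130 kN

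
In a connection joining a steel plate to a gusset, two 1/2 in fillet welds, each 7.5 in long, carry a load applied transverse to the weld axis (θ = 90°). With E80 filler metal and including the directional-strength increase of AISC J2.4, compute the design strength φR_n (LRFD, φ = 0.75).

φR_n ≈ 286 kip

E80XX → F_EXX = 80 ksi.
t_e = 0.707 × 0.5 = 0.3535 in; A_we = 0.3535 × 15 = 5.302 in².
Directional factor: 1.0 + 0.5 sin^1.5(90°) = 1.5.
F_nw = 0.6 × 80 × 1.5 = 72 ksi.
φR_n = 0.75 × 72 × 5.302 = 286.3 kip.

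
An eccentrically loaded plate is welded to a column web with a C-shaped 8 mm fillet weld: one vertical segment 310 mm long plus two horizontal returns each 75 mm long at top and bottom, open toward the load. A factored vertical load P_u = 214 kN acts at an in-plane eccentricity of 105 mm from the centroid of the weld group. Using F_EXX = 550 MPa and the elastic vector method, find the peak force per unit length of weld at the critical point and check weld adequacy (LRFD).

f_max ≈ 884 N/mm; adequate

Total weld length L_w = 460 mm. Treat welds as unit-width lines.
Centroid: x̄ = 2×75×37.5 / 460 = 12.23 mm from the vertical weld.
Polar moment about centroid: J = I_x + I_y = [310³/12 + 2×75×155²] + [310×12.23² + 2(75³/12 + 75×25.27²)] = 6299000 mm³.
Direct shear f_v = P/L_w = 214×10³ / 460 = 465.2 N/mm (vertical).
Torsion M = P·e = 214×10³ × 105 = 22470000 N·mm.
Critical point at (x, y) = (62.77, 155) from centroid. f_tx = M·y/J = 552.9 N/mm; f_ty = M·x/J = 223.9 N/mm.
Resultant f_max = √[f_tx² + (f_v + f_ty)²] = √[552.9² + (465.2 + 223.9)²] = 883.6 N/mm.
Capacity per unit length: φr_n = 0.75 × 0.6 × 550 × (0.707 × 8) = 1400 N/mm.
883.6 ≤ 1400 → adequate.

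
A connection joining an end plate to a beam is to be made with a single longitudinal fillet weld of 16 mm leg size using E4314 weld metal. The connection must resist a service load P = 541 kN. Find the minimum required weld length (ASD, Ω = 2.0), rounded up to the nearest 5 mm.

L = 375 mm

E43XX → F_EXX = 430 MPa.
Throat t_e = 0.707 × 16 = 11.31 mm.
r_n/Ω = (0.6 × 430 × 11.31) / 2.0 = 1459 N/mm = 1.459 kN/mm.
L_req = P / (r_n/Ω) = 541 / 1.459 = 370.7 mm total.
Round up → use L = 375 mm.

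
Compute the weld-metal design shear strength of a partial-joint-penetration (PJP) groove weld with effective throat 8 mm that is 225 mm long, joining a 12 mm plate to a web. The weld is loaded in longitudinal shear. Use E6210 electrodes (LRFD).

φR_n ≈ 502 kN

E62XX → F_EXX = 620 MPa.
Effective throat (given) t_e = 8 mm.
A_we = 8 × 225 = 1800 mm².
F_nw = 0.6 F_EXX = 372 MPa.
φR_n = 0.75 × 372 × 1800 × 10⁻³ = 502.2 kN.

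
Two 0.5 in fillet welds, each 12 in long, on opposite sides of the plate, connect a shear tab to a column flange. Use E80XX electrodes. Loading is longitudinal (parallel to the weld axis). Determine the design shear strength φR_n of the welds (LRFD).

φR_n ≈ 305 kips

E80XX → F_EXX = 80 ksi.
Effective throat t_e = 0.707 × 0.5 = 0.3535 in.
Total length L = 24 in; A_we = 0.3535 × 24 = 8.484 in².
F_nw = 0.6 F_EXX = 0.6 × 80 = 48 ksi.
φR_n = 0.75 × 48 × 8.484 = 305.4 kips.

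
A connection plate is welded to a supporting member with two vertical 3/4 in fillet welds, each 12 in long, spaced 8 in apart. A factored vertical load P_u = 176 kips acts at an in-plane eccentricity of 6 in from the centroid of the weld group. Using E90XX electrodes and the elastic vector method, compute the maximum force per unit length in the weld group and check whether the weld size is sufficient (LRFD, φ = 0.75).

E90XX → F_EXX = 90 ksi.
Total weld length L_w = 24 in. Treat welds as unit-width lines.
Polar moment about centroid: J = 2[d³/12 + d(b/2)²] = 2[12³/12 + 12×4²] = 672 in³.
Direct shear f_v = P/L_w = 176 / 24 = 7.333 kip/in (vertical).
Torsion M = P·e = 176 × 6 = 1056 kip·in.
Critical point at (x, y) = (4, 6) from centroid. f_tx = M·y/J = 9.429 kip/in; f_ty = M·x/J = 6.286 kip/in.
Resultant f_max = √[f_tx² + (f_v + f_ty)²] = √[9.429² + (7.333 + 6.286)²] = 16.56 kip/in.
Capacity per unit length: φr_n = 0.75 × 0.6 × 90 × (0.707 × 0.75) = 21.48 kip/in.
16.56 ≤ 21.48 → adequate.

f_max ≈ 16.6 kip/in; adequate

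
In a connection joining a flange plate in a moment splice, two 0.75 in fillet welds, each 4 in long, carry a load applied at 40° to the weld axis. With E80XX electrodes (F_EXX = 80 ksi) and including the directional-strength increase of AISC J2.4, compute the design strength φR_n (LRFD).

t_e = 0.707 × 0.75 = 0.5302 in; A_we = 0.5302 × 8 = 4.242 in².
Directional factor: 1.0 + 0.5 sin^1.5(40°) = 1.258.
F_nw = 0.6 × 80 × 1.258 = 60.37 ksi.
φR_n = 0.75 × 60.37 × 4.242 = 192.1 kips.

φR_n ≈ 192 kips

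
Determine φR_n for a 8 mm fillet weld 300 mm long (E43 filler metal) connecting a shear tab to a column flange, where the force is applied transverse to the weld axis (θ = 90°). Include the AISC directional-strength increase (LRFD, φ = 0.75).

E43XX → F_EXX = 430 MPa.
t_e = 0.707 × 8 = 5.656 mm; A_we = 5.656 × 300 = 1697 mm².
Directional factor: 1.0 + 0.5 sin^1.5(90°) = 1.5.
F_nw = 0.6 × 430 × 1.5 = 387 MPa.
φR_n = 0.75 × 387 × 1697 × 10⁻³ = 492.5 kN.

φR_n ≈ 492 kN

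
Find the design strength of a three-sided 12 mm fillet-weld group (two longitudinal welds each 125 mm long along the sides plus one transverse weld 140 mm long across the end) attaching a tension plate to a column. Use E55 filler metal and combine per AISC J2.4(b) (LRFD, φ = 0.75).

φR_n ≈ 887 kN

E55XX → F_EXX = 550 MPa.
t_e = 0.707 × 12 = 8.484 mm.
R_nwl = 0.6 × 550 × 8.484 × 250 × 10⁻³ = 699.9 kN (longitudinal, 2 welds).
R_nwt = 0.6 × 550 × 8.484 × 140 × 10⁻³ = 392 kN (transverse, base value).
(i) R_nwl + R_nwt = 1092 kN; (ii) 0.85 R_nwl + 1.5 R_nwt = 1183 kN.
R_n = max = 1183 kN [governs: (ii)]; φR_n = 887.2 kN.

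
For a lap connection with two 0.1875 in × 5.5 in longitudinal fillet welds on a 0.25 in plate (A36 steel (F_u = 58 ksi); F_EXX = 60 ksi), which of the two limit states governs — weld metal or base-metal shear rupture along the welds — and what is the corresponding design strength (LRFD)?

φR_n ≈ 39.4 kips (weld metal governs)

t_e = 0.707 × 0.1875 = 0.1326 in; L = 11 in.
Weld metal: φR_n = 0.75 × 0.6 × 60 × 0.1326 × 11 = 39.37 kips.
Base metal (shear rupture): φR_n = 0.75 × 0.6 × 58 × 0.25 × 11 = 71.77 kips.
Governing: weld metal.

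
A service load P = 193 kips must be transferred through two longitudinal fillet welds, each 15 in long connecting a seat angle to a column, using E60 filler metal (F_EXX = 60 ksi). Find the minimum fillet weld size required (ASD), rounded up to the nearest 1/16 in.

w = 9/16 in

Total weld length L = 30 in.
Required throat t_e = P × Ω / (0.6 F_EXX × L) = 193 × 2.0 / (0.6 × 60 × 30) = 0.3574 in.
Required leg w = t_e / 0.707 = 0.5055 in → use 9/16 in.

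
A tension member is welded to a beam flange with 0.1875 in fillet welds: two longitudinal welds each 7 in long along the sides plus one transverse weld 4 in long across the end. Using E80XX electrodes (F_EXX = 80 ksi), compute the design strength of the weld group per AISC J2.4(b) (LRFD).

φR_n ≈ 85.9 kip

t_e = 0.707 × 0.1875 = 0.1326 in.
R_nwl = 0.6 × 80 × 0.1326 × 14 = 89.08 kip (longitudinal, 2 welds).
R_nwt = 0.6 × 80 × 0.1326 × 4 = 25.45 kip (transverse, base value).
(i) R_nwl + R_nwt = 114.5 kip; (ii) 0.85 R_nwl + 1.5 R_nwt = 113.9 kip.
R_n = max = 114.5 kip [governs: (i)]; φR_n = 85.9 kip.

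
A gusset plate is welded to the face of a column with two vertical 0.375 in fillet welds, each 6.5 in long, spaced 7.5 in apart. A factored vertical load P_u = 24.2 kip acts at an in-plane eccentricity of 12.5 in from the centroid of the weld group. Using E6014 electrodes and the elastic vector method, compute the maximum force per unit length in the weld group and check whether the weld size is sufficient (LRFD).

E60XX → F_EXX = 60 ksi.
Total weld length L_w = 13 in. Treat welds as unit-width lines.
Polar moment about centroid: J = 2[d³/12 + d(b/2)²] = 2[6.5³/12 + 6.5×3.75²] = 228.6 in³.
Direct shear f_v = P/L_w = 24.2 / 13 = 1.862 kip/in (vertical).
Torsion M = P·e = 24.2 × 12.5 = 302.5 kip·in.
Critical point at (x, y) = (3.75, 3.25) from centroid. f_tx = M·y/J = 4.301 kip/in; f_ty = M·x/J = 4.963 kip/in.
Resultant f_max = √[f_tx² + (f_v + f_ty)²] = √[4.301² + (1.862 + 4.963)²] = 8.066 kip/in.
Capacity per unit length: φr_n = 0.75 × 0.6 × 60 × (0.707 × 0.375) = 7.158 kip/in.
8.066 > 7.158 → NOT adequate.

f_max ≈ 8.07 kip/in; NOT adequate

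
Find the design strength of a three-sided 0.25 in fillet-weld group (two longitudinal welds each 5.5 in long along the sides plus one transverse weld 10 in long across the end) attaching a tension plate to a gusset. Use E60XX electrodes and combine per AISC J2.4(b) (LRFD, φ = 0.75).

E60XX → F_EXX = 60 ksi.
t_e = 0.707 × 0.25 = 0.1767 in.
R_nwl = 0.6 × 60 × 0.1767 × 11 = 69.99 kip (longitudinal, 2 welds).
R_nwt = 0.6 × 60 × 0.1767 × 10 = 63.63 kip (transverse, base value).
(i) R_nwl + R_nwt = 133.6 kip; (ii) 0.85 R_nwl + 1.5 R_nwt = 154.9 kip.
R_n = max = 154.9 kip [governs: (ii)]; φR_n = 116.2 kip.

φR_n ≈ 116 kip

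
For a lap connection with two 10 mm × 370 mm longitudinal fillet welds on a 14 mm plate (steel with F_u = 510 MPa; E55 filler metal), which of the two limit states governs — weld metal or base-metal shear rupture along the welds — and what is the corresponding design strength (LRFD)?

φR_n ≈ 1290 kN (weld metal governs)

E55XX → F_EXX = 550 MPa.
t_e = 0.707 × 10 = 7.07 mm; L = 740 mm.
Weld metal: φR_n = 0.75 × 0.6 × 550 × 7.07 × 740 × 10⁻³ = 1295 kN.
Base metal (shear rupture): φR_n = 0.75 × 0.6 × 510 × 14 × 740 × 10⁻³ = 2378 kN.
Governing: weld metal.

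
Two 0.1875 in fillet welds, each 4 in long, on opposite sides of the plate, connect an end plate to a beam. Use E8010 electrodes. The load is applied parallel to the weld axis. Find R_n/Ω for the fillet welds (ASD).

E80XX → F_EXX = 80 ksi.
Effective throat t_e = 0.707 × 0.1875 = 0.1326 in.
Total length L = 8 in; A_we = 0.1326 × 8 = 1.06 in².
F_nw = 0.6 F_EXX = 0.6 × 80 = 48 ksi.
R_n = 48 × 1.06 = 50.9 kips; R_n/Ω = 50.9/2.0 = 25.45 kips.

R_n/Ω ≈ 25.5 kips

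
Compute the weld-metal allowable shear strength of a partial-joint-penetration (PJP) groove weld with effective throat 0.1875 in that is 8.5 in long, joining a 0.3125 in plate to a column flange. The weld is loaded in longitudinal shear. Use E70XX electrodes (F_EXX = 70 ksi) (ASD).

R_n/Ω ≈ 33.5 kips

Effective throat (given) t_e = 0.1875 in.
A_we = 0.1875 × 8.5 = 1.594 in².
F_nw = 0.6 F_EXX = 42 ksi.
R_n/Ω = (42 × 1.594) / 2.0 = 33.47 kips.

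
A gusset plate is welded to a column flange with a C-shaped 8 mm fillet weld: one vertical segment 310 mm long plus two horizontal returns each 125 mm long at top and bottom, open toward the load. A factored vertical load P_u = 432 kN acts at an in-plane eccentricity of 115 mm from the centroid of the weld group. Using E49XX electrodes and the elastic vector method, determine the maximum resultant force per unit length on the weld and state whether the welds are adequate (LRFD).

f_max ≈ 1530 N/mm; NOT adequate

E49XX → F_EXX = 490 MPa.
Total weld length L_w = 560 mm. Treat welds as unit-width lines.
Centroid: x̄ = 2×125×62.5 / 560 = 27.9 mm from the vertical weld.
Polar moment about centroid: J = I_x + I_y = [310³/12 + 2×125×155²] + [310×27.9² + 2(125³/12 + 125×34.6²)] = 9355000 mm³.
Direct shear f_v = P/L_w = 432×10³ / 560 = 771.4 N/mm (vertical).
Torsion M = P·e = 432×10³ × 115 = 49680000 N·mm.
Critical point at (x, y) = (97.1, 155) from centroid. f_tx = M·y/J = 823.1 N/mm; f_ty = M·x/J = 515.6 N/mm.
Resultant f_max = √[f_tx² + (f_v + f_ty)²] = √[823.1² + (771.4 + 515.6)²] = 1528 N/mm.
Capacity per unit length: φr_n = 0.75 × 0.6 × 490 × (0.707 × 8) = 1247 N/mm.
1528 > 1247 → NOT adequate.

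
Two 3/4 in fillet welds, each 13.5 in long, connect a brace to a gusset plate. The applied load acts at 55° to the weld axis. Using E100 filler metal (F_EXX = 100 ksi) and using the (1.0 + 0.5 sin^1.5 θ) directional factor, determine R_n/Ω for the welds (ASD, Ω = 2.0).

t_e = 0.707 × 0.75 = 0.5302 in; A_we = 0.5302 × 27 = 14.32 in².
Directional factor: 1.0 + 0.5 sin^1.5(55°) = 1.371.
F_nw = 0.6 × 100 × 1.371 = 82.24 ksi.
R_n/Ω = (82.24 × 14.32) / 2.0 = 588.7 kip.

R_n/Ω ≈ 589 kip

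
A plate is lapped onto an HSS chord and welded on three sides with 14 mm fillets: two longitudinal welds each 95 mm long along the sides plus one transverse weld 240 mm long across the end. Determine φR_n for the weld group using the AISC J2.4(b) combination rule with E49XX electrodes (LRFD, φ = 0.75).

φR_n ≈ 1140 kN

E49XX → F_EXX = 490 MPa.
t_e = 0.707 × 14 = 9.898 mm.
R_nwl = 0.6 × 490 × 9.898 × 190 × 10⁻³ = 552.9 kN (longitudinal, 2 welds).
R_nwt = 0.6 × 490 × 9.898 × 240 × 10⁻³ = 698.4 kN (transverse, base value).
(i) R_nwl + R_nwt = 1251 kN; (ii) 0.85 R_nwl + 1.5 R_nwt = 1518 kN.
R_n = max = 1518 kN [governs: (ii)]; φR_n = 1138 kN.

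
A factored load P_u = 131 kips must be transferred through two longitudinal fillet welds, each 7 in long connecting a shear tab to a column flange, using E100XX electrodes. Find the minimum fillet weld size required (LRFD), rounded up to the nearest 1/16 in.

w = 5/16 in

E100XX → F_EXX = 100 ksi.
Total weld length L = 14 in.
Required throat t_e = P_u / (φ × 0.6 F_EXX × L) = 131 / (0.75 × 0.6 × 100 × 14) = 0.2079 in.
Required leg w = t_e / 0.707 = 0.2941 in → use 5/16 in.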